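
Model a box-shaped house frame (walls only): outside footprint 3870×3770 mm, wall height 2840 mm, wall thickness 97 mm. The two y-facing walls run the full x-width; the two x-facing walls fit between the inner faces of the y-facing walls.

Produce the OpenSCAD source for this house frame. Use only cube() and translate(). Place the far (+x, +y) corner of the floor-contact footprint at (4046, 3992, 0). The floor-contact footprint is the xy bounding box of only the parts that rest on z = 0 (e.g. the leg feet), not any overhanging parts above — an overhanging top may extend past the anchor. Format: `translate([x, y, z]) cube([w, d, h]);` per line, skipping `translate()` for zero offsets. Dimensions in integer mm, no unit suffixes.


translate([176, 222, 0]) cube([3870, 97, 2840]);
translate([176, 3895, 0]) cube([3870, 97, 2840]);
translate([176, 319, 0]) cube([97, 3576, 2840]);
translate([3949, 319, 0]) cube([97, 3576, 2840]);


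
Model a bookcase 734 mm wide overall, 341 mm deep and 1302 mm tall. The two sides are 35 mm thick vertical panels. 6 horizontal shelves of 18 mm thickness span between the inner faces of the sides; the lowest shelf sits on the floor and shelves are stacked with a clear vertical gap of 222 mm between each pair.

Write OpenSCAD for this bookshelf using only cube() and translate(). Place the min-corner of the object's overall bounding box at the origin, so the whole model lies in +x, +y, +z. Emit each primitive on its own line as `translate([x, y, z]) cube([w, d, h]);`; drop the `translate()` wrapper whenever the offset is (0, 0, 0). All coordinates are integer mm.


cube([35, 341, 1302]);
translate([699, 0, 0]) cube([35, 341, 1302]);
translate([35, 0, 0]) cube([664, 341, 18]);
translate([35, 0, 240]) cube([664, 341, 18]);
translate([35, 0, 480]) cube([664, 341, 18]);
translate([35, 0, 720]) cube([664, 341, 18]);
translate([35, 0, 960]) cube([664, 341, 18]);
translate([35, 0, 1200]) cube([664, 341, 18]);


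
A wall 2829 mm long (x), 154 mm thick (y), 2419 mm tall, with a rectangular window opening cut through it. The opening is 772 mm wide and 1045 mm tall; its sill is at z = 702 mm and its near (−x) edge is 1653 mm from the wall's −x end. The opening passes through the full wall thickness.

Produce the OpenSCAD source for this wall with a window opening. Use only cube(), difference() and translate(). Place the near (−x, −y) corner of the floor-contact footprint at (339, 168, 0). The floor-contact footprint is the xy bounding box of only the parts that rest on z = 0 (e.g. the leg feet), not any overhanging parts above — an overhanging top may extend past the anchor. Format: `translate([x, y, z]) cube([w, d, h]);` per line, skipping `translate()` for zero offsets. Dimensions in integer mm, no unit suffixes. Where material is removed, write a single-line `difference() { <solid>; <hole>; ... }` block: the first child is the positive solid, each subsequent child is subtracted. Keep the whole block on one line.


difference() { translate([339, 168, 0]) cube([2829, 154, 2419]); translate([1992, 168, 702]) cube([772, 154, 1045]); }


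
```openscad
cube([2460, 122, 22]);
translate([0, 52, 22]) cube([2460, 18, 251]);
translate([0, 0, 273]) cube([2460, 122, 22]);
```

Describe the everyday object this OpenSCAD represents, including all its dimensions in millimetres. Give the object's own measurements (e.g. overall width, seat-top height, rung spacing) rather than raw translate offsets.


An I-beam lying along x, 2460 mm long. Overall section height 295 mm. Two flanges 122 mm wide (y) and 22 mm thick, one on the floor and one at the top; a web 18 mm thick runs between them, centred on the flange width.


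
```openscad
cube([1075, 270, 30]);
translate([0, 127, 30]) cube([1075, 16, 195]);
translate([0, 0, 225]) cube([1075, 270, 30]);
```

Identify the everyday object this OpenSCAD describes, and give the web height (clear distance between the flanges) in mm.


An I-beam. The web height is 195 mm.

Two wide flanges with a thin centred web — an I-beam. Overall 255 mm minus two 30 mm flanges gives a web of 255 − 2·30 = 195 mm.


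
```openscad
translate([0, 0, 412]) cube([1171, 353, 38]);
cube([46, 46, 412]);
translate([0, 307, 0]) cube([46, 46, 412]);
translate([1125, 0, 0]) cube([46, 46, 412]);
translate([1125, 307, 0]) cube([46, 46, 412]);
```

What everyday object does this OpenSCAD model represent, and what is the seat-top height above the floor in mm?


A bench. The seat-top height is 450 mm.

A long slab on four corner posts — a bench. The slab sits at z = 412 with thickness 38, so the top is 412 + 38 = 450 mm.


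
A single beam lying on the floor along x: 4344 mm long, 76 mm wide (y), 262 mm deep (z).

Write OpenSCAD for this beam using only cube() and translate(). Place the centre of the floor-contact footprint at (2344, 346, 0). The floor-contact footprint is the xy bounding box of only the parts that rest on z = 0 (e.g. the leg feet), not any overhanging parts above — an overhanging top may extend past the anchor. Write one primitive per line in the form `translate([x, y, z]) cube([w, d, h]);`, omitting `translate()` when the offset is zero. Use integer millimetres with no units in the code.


translate([172, 308, 0]) cube([4344, 76, 262]);


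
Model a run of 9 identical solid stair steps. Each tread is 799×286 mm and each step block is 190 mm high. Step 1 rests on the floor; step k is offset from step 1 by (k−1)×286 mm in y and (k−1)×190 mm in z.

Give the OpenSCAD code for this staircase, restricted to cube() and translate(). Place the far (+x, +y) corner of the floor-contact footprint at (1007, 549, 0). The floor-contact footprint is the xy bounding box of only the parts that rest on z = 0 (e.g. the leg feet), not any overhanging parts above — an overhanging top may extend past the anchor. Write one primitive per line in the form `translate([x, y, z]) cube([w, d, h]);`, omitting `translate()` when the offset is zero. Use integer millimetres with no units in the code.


translate([208, 263, 0]) cube([799, 286, 190]);
translate([208, 549, 190]) cube([799, 286, 190]);
translate([208, 835, 380]) cube([799, 286, 190]);
translate([208, 1121, 570]) cube([799, 286, 190]);
translate([208, 1407, 760]) cube([799, 286, 190]);
translate([208, 1693, 950]) cube([799, 286, 190]);
translate([208, 1979, 1140]) cube([799, 286, 190]);
translate([208, 2265, 1330]) cube([799, 286, 190]);
translate([208, 2551, 1520]) cube([799, 286, 190]);


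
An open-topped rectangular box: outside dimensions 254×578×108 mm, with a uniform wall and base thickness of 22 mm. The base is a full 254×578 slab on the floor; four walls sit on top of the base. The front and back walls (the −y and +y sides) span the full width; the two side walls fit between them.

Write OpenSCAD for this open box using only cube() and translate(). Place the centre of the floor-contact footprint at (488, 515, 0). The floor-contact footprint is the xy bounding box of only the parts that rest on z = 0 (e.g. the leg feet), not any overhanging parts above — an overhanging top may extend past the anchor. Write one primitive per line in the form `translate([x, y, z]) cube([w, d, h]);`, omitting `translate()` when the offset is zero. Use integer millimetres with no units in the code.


translate([361, 226, 0]) cube([254, 578, 22]);
translate([361, 226, 22]) cube([254, 22, 86]);
translate([361, 782, 22]) cube([254, 22, 86]);
translate([361, 248, 22]) cube([22, 534, 86]);
translate([593, 248, 22]) cube([22, 534, 86]);


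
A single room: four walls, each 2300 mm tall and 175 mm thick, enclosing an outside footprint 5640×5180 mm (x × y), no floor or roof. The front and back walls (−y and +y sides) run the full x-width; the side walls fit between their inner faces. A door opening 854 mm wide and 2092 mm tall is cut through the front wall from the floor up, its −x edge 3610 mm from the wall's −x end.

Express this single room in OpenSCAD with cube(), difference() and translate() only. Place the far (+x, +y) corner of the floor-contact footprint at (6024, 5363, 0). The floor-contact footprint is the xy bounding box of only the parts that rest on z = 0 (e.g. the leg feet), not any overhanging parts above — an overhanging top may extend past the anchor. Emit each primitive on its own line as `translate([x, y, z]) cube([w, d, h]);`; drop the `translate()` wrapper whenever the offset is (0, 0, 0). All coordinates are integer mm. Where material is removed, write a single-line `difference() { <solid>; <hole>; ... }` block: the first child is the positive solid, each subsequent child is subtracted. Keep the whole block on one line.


difference() { translate([384, 183, 0]) cube([5640, 175, 2300]); translate([3994, 183, 0]) cube([854, 175, 2092]); }
translate([384, 5188, 0]) cube([5640, 175, 2300]);
translate([384, 358, 0]) cube([175, 4830, 2300]);
translate([5849, 358, 0]) cube([175, 4830, 2300]);


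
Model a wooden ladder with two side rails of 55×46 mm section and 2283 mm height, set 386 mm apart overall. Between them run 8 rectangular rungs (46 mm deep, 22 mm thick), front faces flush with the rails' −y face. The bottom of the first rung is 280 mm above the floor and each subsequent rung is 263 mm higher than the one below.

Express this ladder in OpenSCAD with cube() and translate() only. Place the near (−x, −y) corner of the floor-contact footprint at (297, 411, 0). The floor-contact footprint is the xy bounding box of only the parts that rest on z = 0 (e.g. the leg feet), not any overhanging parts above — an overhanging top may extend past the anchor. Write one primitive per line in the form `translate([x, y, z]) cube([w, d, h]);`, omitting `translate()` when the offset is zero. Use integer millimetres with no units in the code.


translate([297, 411, 0]) cube([55, 46, 2283]);
translate([628, 411, 0]) cube([55, 46, 2283]);
translate([352, 411, 280]) cube([276, 46, 22]);
translate([352, 411, 543]) cube([276, 46, 22]);
translate([352, 411, 806]) cube([276, 46, 22]);
translate([352, 411, 1069]) cube([276, 46, 22]);
translate([352, 411, 1332]) cube([276, 46, 22]);
translate([352, 411, 1595]) cube([276, 46, 22]);
translate([352, 411, 1858]) cube([276, 46, 22]);
translate([352, 411, 2121]) cube([276, 46, 22]);


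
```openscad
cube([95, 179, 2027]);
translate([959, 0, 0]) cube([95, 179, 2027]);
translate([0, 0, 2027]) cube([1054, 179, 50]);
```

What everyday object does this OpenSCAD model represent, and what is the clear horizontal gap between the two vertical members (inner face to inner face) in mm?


A door frame. The clear opening width is 864 mm.

Two 2027 mm tall posts with a header on top — a door frame. The left jamb is 95 mm wide at x = 0; the right jamb starts at x = 959. The clear opening is 959 − 95 = 864 mm.


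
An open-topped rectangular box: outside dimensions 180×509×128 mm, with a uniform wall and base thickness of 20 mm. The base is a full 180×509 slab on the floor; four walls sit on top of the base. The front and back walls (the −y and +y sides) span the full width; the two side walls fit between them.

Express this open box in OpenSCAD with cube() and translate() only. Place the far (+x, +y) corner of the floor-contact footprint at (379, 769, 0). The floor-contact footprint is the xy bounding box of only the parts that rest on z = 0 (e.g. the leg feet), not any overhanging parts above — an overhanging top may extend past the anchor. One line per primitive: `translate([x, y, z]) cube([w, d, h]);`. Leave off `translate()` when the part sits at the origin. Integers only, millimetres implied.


translate([199, 260, 0]) cube([180, 509, 20]);
translate([199, 260, 20]) cube([180, 20, 108]);
translate([199, 749, 20]) cube([180, 20, 108]);
translate([199, 280, 20]) cube([20, 469, 108]);
translate([359, 280, 20]) cube([20, 469, 108]);


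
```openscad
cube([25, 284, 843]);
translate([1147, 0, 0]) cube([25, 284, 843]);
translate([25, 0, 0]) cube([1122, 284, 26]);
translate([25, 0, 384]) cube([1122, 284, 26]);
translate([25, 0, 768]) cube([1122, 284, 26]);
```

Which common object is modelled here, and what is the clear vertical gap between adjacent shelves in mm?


A bookshelf. The clear shelf gap is 358 mm.

Two tall side panels with 3 horizontal boards between them — a bookshelf. The first two shelf undersides are at z = 0 and z = 384; with shelf thickness 26, the clear gap is 384 − 0 − 26 = 358 mm.


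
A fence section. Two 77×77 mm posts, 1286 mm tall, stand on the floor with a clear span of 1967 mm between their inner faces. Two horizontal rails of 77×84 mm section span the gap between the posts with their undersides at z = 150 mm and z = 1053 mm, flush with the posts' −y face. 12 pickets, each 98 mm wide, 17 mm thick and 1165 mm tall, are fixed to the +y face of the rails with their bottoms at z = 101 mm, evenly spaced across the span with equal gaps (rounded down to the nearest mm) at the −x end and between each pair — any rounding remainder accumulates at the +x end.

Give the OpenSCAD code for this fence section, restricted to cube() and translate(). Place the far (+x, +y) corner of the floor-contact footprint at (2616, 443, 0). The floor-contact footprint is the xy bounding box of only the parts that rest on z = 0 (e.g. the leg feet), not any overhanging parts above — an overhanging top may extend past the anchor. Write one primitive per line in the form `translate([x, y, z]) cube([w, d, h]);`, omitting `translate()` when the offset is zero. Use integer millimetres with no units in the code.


translate([495, 366, 0]) cube([77, 77, 1286]);
translate([2539, 366, 0]) cube([77, 77, 1286]);
translate([572, 366, 150]) cube([1967, 77, 84]);
translate([572, 366, 1053]) cube([1967, 77, 84]);
translate([632, 443, 101]) cube([98, 17, 1165]);
translate([790, 443, 101]) cube([98, 17, 1165]);
translate([948, 443, 101]) cube([98, 17, 1165]);
translate([1106, 443, 101]) cube([98, 17, 1165]);
translate([1264, 443, 101]) cube([98, 17, 1165]);
translate([1422, 443, 101]) cube([98, 17, 1165]);
translate([1580, 443, 101]) cube([98, 17, 1165]);
translate([1738, 443, 101]) cube([98, 17, 1165]);
translate([1896, 443, 101]) cube([98, 17, 1165]);
translate([2054, 443, 101]) cube([98, 17, 1165]);
translate([2212, 443, 101]) cube([98, 17, 1165]);
translate([2370, 443, 101]) cube([98, 17, 1165]);


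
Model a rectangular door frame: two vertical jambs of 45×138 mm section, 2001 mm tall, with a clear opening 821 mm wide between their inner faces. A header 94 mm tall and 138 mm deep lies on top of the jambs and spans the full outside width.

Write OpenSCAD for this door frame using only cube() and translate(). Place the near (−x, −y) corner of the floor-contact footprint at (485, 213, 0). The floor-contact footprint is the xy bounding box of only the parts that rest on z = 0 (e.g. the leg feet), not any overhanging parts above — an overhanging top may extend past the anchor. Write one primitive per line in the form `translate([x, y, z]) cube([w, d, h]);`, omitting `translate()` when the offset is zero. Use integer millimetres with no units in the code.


translate([485, 213, 0]) cube([45, 138, 2001]);
translate([1351, 213, 0]) cube([45, 138, 2001]);
translate([485, 213, 2001]) cube([911, 138, 94]);


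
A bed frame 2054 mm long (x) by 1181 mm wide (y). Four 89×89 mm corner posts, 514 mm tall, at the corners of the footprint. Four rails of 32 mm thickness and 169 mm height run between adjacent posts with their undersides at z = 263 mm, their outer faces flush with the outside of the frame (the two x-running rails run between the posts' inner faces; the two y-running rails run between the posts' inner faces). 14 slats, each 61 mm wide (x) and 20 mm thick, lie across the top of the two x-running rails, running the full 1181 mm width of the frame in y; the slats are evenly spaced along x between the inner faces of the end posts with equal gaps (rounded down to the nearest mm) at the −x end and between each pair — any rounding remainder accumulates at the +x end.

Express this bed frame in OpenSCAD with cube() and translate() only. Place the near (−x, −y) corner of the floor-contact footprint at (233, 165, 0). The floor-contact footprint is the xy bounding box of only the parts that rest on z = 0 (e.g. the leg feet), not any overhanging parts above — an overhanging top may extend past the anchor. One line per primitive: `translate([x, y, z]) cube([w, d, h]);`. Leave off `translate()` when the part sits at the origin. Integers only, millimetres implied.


translate([233, 165, 0]) cube([89, 89, 514]);
translate([233, 1257, 0]) cube([89, 89, 514]);
translate([2198, 165, 0]) cube([89, 89, 514]);
translate([2198, 1257, 0]) cube([89, 89, 514]);
translate([322, 165, 263]) cube([1876, 32, 169]);
translate([322, 1314, 263]) cube([1876, 32, 169]);
translate([233, 254, 263]) cube([32, 1003, 169]);
translate([2255, 254, 263]) cube([32, 1003, 169]);
translate([390, 165, 432]) cube([61, 1181, 20]);
translate([519, 165, 432]) cube([61, 1181, 20]);
translate([648, 165, 432]) cube([61, 1181, 20]);
translate([777, 165, 432]) cube([61, 1181, 20]);
translate([906, 165, 432]) cube([61, 1181, 20]);
translate([1035, 165, 432]) cube([61, 1181, 20]);
translate([1164, 165, 432]) cube([61, 1181, 20]);
translate([1293, 165, 432]) cube([61, 1181, 20]);
translate([1422, 165, 432]) cube([61, 1181, 20]);
translate([1551, 165, 432]) cube([61, 1181, 20]);
translate([1680, 165, 432]) cube([61, 1181, 20]);
translate([1809, 165, 432]) cube([61, 1181, 20]);
translate([1938, 165, 432]) cube([61, 1181, 20]);
translate([2067, 165, 432]) cube([61, 1181, 20]);


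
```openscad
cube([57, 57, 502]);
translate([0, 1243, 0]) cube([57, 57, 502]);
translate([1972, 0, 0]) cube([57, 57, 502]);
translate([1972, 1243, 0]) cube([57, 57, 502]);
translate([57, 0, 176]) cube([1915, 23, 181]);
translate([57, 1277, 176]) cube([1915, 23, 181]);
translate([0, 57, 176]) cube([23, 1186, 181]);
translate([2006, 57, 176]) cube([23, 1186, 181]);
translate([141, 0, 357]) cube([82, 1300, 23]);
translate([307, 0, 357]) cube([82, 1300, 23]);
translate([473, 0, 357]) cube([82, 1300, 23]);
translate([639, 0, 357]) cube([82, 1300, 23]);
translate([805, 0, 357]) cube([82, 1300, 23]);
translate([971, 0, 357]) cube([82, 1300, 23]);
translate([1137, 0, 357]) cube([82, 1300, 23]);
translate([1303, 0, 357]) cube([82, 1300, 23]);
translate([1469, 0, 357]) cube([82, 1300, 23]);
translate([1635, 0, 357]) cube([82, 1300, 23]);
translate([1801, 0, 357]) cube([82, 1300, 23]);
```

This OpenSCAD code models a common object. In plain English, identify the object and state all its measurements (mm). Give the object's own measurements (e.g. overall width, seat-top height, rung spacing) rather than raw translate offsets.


A bed frame 2029 mm long (x) by 1300 mm wide (y). Four 57×57 mm corner posts, 502 mm tall, at the corners of the footprint. Four rails of 23 mm thickness and 181 mm height run between adjacent posts with their undersides at z = 176 mm, their outer faces flush with the outside of the frame (the two x-running rails run between the posts' inner faces; the two y-running rails run between the posts' inner faces). 11 slats, each 82 mm wide (x) and 23 mm thick, lie across the top of the two x-running rails, running the full 1300 mm width of the frame in y; along x they sit between the end posts with a 84 mm gap after the −x posts and between neighbouring slats, leaving 89 mm before the +x posts.


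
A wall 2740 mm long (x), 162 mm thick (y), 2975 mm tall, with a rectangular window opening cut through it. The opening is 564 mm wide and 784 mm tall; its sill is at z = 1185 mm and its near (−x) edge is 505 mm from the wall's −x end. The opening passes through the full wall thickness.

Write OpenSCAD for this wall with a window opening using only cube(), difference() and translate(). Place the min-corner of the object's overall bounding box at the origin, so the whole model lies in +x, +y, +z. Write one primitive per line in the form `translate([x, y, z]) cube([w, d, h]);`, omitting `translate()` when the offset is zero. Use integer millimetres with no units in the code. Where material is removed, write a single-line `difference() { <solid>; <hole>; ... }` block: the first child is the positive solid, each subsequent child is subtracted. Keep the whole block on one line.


difference() { cube([2740, 162, 2975]); translate([505, 0, 1185]) cube([564, 162, 784]); }


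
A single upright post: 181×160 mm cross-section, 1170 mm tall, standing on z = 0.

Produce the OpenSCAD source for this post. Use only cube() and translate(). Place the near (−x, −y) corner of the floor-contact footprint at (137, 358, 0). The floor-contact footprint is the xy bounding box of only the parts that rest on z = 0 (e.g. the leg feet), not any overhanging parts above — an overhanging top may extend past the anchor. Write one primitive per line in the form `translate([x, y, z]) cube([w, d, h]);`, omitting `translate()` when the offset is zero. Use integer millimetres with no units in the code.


translate([137, 358, 0]) cube([181, 160, 1170]);


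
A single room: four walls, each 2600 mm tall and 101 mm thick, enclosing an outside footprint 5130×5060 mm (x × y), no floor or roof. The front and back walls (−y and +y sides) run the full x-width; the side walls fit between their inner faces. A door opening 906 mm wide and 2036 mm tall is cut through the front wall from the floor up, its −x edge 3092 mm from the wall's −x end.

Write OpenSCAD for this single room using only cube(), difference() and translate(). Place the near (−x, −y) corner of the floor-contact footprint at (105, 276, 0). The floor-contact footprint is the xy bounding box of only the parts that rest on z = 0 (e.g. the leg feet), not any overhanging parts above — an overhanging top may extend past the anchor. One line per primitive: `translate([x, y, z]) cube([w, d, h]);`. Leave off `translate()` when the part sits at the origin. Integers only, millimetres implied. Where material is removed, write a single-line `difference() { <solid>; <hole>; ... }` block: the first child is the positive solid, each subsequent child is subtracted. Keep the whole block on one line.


difference() { translate([105, 276, 0]) cube([5130, 101, 2600]); translate([3197, 276, 0]) cube([906, 101, 2036]); }
translate([105, 5235, 0]) cube([5130, 101, 2600]);
translate([105, 377, 0]) cube([101, 4858, 2600]);
translate([5134, 377, 0]) cube([101, 4858, 2600]);


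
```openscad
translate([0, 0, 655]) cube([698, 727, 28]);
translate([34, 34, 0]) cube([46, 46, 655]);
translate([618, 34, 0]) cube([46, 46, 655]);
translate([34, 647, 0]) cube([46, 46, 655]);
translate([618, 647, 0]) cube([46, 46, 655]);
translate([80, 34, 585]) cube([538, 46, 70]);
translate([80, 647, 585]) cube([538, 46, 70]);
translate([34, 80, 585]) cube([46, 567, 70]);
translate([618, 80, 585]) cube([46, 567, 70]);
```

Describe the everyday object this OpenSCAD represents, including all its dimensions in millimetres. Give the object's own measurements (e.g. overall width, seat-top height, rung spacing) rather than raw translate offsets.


A rectangular dining table. The top is 698×727×28 mm with its upper surface at z = 683 mm. It stands on four 46×46 mm square legs, each inset 34 mm from the nearest pair of top edges, running from the floor to the underside of the top. Four apron rails, 46 mm thick and 70 mm tall, run between adjacent legs with their top edges flush with the underside of the top and their outer faces flush with the legs' outer faces.


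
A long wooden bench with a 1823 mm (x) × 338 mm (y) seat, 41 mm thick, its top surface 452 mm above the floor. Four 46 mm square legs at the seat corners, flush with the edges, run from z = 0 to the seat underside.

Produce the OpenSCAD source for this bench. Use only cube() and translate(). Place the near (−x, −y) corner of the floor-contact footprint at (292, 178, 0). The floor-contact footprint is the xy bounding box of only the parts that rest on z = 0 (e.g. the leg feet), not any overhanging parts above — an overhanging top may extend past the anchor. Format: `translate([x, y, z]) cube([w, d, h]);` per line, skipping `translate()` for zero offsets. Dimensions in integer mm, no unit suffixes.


translate([292, 178, 411]) cube([1823, 338, 41]);
translate([292, 178, 0]) cube([46, 46, 411]);
translate([292, 470, 0]) cube([46, 46, 411]);
translate([2069, 178, 0]) cube([46, 46, 411]);
translate([2069, 470, 0]) cube([46, 46, 411]);


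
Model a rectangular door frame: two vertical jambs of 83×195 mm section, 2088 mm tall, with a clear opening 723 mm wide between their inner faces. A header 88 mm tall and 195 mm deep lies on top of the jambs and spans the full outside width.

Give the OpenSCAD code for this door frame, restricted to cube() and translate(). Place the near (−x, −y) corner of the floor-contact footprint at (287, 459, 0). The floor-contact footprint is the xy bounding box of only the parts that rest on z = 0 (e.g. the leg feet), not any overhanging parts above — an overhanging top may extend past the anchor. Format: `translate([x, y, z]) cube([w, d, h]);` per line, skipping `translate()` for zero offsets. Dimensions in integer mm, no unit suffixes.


translate([287, 459, 0]) cube([83, 195, 2088]);
translate([1093, 459, 0]) cube([83, 195, 2088]);
translate([287, 459, 2088]) cube([889, 195, 88]);


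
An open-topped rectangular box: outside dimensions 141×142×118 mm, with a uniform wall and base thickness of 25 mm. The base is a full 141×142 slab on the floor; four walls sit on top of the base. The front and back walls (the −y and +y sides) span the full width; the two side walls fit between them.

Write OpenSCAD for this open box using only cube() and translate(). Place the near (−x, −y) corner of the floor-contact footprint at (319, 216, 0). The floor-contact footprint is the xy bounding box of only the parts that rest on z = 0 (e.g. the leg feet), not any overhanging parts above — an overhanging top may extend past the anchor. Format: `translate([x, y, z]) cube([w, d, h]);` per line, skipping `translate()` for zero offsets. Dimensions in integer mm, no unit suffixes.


translate([319, 216, 0]) cube([141, 142, 25]);
translate([319, 216, 25]) cube([141, 25, 93]);
translate([319, 333, 25]) cube([141, 25, 93]);
translate([319, 241, 25]) cube([25, 92, 93]);
translate([435, 241, 25]) cube([25, 92, 93]);


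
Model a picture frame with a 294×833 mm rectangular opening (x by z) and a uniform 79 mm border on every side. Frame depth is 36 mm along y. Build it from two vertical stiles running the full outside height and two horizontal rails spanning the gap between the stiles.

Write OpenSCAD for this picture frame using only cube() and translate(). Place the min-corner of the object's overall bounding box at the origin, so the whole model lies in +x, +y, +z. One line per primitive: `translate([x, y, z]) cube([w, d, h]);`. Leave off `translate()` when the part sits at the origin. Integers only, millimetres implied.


cube([79, 36, 991]);
translate([373, 0, 0]) cube([79, 36, 991]);
translate([79, 0, 0]) cube([294, 36, 79]);
translate([79, 0, 912]) cube([294, 36, 79]);


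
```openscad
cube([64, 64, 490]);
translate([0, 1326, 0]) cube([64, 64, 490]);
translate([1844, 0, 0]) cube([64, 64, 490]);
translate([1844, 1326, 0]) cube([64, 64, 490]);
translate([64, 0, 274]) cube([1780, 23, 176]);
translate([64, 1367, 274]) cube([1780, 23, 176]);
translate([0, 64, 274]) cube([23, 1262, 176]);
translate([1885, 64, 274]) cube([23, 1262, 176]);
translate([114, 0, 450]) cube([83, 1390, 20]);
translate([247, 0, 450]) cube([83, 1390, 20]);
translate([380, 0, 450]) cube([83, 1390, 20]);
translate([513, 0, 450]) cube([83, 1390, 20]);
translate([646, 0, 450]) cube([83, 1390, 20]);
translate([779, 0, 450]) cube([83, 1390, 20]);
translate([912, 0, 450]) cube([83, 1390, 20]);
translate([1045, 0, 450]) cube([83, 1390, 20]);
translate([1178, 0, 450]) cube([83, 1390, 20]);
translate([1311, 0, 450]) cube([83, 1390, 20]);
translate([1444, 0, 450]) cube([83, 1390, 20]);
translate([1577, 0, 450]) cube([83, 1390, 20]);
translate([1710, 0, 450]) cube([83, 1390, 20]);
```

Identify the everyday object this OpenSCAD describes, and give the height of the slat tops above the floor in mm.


A bed frame. The slat-top height is 470 mm.

Four posts, four rails, and a row of slats — a bed frame. Slats sit on the rails at z = 274 + 176 = 450; with slat thickness 20, the top is 470 mm.


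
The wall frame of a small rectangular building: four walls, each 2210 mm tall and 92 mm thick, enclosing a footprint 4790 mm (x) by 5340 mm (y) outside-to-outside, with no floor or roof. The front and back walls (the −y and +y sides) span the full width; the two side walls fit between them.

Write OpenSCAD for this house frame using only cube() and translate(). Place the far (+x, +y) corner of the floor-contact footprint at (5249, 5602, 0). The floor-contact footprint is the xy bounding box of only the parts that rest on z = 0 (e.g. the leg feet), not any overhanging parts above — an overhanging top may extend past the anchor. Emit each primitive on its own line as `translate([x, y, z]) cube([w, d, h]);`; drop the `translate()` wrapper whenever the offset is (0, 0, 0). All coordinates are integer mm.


translate([459, 262, 0]) cube([4790, 92, 2210]);
translate([459, 5510, 0]) cube([4790, 92, 2210]);
translate([459, 354, 0]) cube([92, 5156, 2210]);
translate([5157, 354, 0]) cube([92, 5156, 2210]);


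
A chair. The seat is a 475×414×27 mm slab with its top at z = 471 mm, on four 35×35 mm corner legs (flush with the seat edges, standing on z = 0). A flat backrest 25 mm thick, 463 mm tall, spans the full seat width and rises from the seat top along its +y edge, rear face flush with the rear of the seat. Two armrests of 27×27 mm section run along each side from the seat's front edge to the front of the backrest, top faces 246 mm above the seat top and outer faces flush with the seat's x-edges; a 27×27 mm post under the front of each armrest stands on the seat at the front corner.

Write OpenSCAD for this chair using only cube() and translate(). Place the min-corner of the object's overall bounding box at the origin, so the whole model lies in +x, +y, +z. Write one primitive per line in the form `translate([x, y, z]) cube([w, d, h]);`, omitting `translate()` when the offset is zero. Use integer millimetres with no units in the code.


translate([0, 0, 444]) cube([475, 414, 27]);
cube([35, 35, 444]);
translate([440, 0, 0]) cube([35, 35, 444]);
translate([0, 379, 0]) cube([35, 35, 444]);
translate([440, 379, 0]) cube([35, 35, 444]);
translate([0, 389, 471]) cube([475, 25, 463]);
translate([0, 0, 690]) cube([27, 389, 27]);
translate([448, 0, 690]) cube([27, 389, 27]);
translate([0, 0, 471]) cube([27, 27, 219]);
translate([448, 0, 471]) cube([27, 27, 219]);


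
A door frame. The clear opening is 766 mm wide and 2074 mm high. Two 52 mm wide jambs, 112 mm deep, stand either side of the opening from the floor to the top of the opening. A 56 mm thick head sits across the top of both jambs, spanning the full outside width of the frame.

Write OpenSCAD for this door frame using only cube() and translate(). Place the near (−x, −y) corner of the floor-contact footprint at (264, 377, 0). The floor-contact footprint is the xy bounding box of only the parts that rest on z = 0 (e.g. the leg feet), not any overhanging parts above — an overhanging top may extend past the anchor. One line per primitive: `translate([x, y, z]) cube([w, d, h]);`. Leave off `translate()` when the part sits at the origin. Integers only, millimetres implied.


translate([264, 377, 0]) cube([52, 112, 2074]);
translate([1082, 377, 0]) cube([52, 112, 2074]);
translate([264, 377, 2074]) cube([870, 112, 56]);


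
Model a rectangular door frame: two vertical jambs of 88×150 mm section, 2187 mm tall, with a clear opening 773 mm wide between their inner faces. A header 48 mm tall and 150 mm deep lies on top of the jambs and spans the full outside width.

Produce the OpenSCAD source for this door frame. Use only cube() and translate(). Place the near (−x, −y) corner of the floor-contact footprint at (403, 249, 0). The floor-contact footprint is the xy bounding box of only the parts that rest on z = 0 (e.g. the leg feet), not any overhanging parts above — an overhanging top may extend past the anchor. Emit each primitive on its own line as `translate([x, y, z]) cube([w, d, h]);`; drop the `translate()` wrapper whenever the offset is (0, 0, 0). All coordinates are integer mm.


translate([403, 249, 0]) cube([88, 150, 2187]);
translate([1264, 249, 0]) cube([88, 150, 2187]);
translate([403, 249, 2187]) cube([949, 150, 48]);


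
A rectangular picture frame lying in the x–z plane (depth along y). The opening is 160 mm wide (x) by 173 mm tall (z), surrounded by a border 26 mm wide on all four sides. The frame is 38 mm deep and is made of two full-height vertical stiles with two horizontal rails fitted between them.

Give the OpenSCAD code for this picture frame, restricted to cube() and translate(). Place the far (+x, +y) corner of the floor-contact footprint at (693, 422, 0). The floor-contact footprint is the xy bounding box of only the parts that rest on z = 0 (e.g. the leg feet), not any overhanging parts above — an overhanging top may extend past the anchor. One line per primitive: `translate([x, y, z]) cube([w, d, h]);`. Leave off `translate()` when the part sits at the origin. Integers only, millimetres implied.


translate([481, 384, 0]) cube([26, 38, 225]);
translate([667, 384, 0]) cube([26, 38, 225]);
translate([507, 384, 0]) cube([160, 38, 26]);
translate([507, 384, 199]) cube([160, 38, 26]);


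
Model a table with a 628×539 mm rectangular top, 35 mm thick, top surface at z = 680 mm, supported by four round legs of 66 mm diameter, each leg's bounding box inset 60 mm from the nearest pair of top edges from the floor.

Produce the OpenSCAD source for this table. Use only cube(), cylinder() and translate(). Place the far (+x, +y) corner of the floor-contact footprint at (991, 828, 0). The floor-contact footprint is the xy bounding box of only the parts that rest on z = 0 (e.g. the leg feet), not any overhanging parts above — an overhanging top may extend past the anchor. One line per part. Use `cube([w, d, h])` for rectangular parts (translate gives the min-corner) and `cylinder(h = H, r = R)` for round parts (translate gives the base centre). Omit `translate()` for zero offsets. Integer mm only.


translate([423, 349, 645]) cube([628, 539, 35]);
translate([516, 442, 0]) cylinder(h = 645, r = 33);
translate([958, 442, 0]) cylinder(h = 645, r = 33);
translate([516, 795, 0]) cylinder(h = 645, r = 33);
translate([958, 795, 0]) cylinder(h = 645, r = 33);


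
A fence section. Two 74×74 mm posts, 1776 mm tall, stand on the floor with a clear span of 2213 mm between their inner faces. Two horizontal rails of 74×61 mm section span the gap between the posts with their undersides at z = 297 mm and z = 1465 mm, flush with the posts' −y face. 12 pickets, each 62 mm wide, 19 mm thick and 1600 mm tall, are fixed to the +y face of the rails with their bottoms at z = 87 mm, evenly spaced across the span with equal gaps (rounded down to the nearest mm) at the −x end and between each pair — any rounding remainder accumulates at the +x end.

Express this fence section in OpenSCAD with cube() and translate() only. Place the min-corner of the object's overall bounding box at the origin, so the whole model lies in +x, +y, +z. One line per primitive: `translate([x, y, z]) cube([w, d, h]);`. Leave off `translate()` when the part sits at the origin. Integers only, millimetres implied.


cube([74, 74, 1776]);
translate([2287, 0, 0]) cube([74, 74, 1776]);
translate([74, 0, 297]) cube([2213, 74, 61]);
translate([74, 0, 1465]) cube([2213, 74, 61]);
translate([187, 74, 87]) cube([62, 19, 1600]);
translate([362, 74, 87]) cube([62, 19, 1600]);
translate([537, 74, 87]) cube([62, 19, 1600]);
translate([712, 74, 87]) cube([62, 19, 1600]);
translate([887, 74, 87]) cube([62, 19, 1600]);
translate([1062, 74, 87]) cube([62, 19, 1600]);
translate([1237, 74, 87]) cube([62, 19, 1600]);
translate([1412, 74, 87]) cube([62, 19, 1600]);
translate([1587, 74, 87]) cube([62, 19, 1600]);
translate([1762, 74, 87]) cube([62, 19, 1600]);
translate([1937, 74, 87]) cube([62, 19, 1600]);
translate([2112, 74, 87]) cube([62, 19, 1600]);


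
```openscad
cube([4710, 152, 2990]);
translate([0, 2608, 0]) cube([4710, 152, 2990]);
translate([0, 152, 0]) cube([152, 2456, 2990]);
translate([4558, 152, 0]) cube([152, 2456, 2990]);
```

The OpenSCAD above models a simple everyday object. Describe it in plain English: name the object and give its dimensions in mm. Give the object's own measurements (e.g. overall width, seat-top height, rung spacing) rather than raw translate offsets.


The wall frame of a small rectangular building: four walls, each 2990 mm tall and 152 mm thick, enclosing a footprint 4710 mm (x) by 2760 mm (y) outside-to-outside, with no floor or roof. The front and back walls (the −y and +y sides) span the full width; the two side walls fit between them.


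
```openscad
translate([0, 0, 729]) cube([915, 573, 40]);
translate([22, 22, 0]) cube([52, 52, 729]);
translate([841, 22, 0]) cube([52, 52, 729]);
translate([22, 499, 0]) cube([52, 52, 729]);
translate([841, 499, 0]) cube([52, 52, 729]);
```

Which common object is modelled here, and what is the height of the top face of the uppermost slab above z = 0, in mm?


A table. The table height is 769 mm.

A 915×573×40 slab sits at z = 729 on four 52 mm square posts — a table. The top surface is at 729 + 40 = 769 mm.


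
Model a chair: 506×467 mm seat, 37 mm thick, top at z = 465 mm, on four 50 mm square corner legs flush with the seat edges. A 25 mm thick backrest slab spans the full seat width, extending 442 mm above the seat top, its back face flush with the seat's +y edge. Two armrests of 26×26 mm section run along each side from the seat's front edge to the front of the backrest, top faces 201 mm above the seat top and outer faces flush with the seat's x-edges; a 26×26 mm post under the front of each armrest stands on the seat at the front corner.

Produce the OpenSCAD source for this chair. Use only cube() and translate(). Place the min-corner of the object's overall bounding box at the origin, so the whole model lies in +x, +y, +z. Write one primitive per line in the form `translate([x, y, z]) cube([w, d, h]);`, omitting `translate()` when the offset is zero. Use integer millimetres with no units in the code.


translate([0, 0, 428]) cube([506, 467, 37]);
cube([50, 50, 428]);
translate([456, 0, 0]) cube([50, 50, 428]);
translate([0, 417, 0]) cube([50, 50, 428]);
translate([456, 417, 0]) cube([50, 50, 428]);
translate([0, 442, 465]) cube([506, 25, 442]);
translate([0, 0, 640]) cube([26, 442, 26]);
translate([480, 0, 640]) cube([26, 442, 26]);
translate([0, 0, 465]) cube([26, 26, 175]);
translate([480, 0, 465]) cube([26, 26, 175]);


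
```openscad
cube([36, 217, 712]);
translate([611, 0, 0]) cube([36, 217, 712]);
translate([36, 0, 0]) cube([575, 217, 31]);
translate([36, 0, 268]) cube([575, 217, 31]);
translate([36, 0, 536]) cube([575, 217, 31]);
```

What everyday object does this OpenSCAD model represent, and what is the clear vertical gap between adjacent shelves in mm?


A bookshelf. The clear shelf gap is 237 mm.

Two tall side panels with 3 horizontal boards between them — a bookshelf. The first two shelf undersides are at z = 0 and z = 268; with shelf thickness 31, the clear gap is 268 − 0 − 31 = 237 mm.


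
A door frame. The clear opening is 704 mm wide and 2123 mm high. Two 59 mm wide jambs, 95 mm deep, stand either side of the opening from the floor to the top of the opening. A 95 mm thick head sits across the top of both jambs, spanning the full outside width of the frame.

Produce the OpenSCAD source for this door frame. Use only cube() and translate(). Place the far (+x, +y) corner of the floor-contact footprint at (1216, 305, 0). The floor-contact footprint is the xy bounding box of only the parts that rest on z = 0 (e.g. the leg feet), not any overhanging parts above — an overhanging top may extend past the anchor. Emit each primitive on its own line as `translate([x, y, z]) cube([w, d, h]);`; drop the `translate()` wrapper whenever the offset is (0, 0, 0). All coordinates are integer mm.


translate([394, 210, 0]) cube([59, 95, 2123]);
translate([1157, 210, 0]) cube([59, 95, 2123]);
translate([394, 210, 2123]) cube([822, 95, 95]);
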